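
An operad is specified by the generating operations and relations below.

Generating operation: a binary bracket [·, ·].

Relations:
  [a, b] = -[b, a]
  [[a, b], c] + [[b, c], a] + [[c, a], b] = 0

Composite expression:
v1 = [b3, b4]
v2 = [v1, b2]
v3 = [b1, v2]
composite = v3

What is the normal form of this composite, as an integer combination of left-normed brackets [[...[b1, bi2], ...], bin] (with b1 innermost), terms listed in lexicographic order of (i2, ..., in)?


-[[[b1, b2], b3], b4] + [[[b1, b2], b4], b3] + [[[b1, b3], b4], b2] - [[[b1, b4], b3], b2]

In the tensor algebra, words opening b1 carry the b1-anchored form.
Composite bracket: [b1, [[b3, b4], b2]]
Under [a, b] = ab - ba we get 8 signed associative words (2^3 = 8).
Words beginning with b1 determine it all:
  word b1b2b3b4 has sign -1, contributing -[[[b1, b2], b3], b4]
  word b1b2b4b3 has sign +1, contributing +[[[b1, b2], b4], b3]
  word b1b3b4b2 has sign +1, contributing +[[[b1, b3], b4], b2]
  word b1b4b3b2 has sign -1, contributing -[[[b1, b4], b3], b2]


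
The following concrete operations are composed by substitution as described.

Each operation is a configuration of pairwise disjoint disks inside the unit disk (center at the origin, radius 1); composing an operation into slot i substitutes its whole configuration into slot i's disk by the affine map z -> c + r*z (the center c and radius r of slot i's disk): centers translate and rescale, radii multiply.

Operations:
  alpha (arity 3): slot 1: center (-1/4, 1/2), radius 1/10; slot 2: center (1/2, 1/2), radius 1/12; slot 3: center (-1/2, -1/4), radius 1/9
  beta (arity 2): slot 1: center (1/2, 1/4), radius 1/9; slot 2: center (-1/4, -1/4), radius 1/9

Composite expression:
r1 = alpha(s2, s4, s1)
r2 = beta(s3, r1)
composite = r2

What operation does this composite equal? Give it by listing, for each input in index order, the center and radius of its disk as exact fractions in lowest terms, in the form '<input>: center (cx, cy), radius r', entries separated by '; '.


s1: center (-11/36, -5/18), radius 1/81; s2: center (-5/18, -7/36), radius 1/90; s3: center (1/2, 1/4), radius 1/9; s4: center (-7/36, -7/36), radius 1/108

Follow each s-input down from beta: c' goes to c + r*c', radius to r*r'.
for s3, the 1-step affine chain lands on center (1/2, 1/4), radius 1/9
for s2, the 2-step affine chain lands on center (-5/18, -7/36), radius 1/90
for s4, the 2-step affine chain lands on center (-7/36, -7/36), radius 1/108
for s1, the 2-step affine chain lands on center (-11/36, -5/18), radius 1/81


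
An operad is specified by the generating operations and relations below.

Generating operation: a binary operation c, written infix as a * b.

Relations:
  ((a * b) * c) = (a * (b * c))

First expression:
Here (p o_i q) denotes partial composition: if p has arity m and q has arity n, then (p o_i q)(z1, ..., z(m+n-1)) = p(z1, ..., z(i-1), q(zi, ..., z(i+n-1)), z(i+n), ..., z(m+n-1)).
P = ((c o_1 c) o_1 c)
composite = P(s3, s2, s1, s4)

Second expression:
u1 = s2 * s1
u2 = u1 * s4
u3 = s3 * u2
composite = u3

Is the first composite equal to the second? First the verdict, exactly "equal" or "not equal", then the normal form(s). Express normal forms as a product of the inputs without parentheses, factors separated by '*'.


equal: each reduces to s3 * s2 * s1 * s4


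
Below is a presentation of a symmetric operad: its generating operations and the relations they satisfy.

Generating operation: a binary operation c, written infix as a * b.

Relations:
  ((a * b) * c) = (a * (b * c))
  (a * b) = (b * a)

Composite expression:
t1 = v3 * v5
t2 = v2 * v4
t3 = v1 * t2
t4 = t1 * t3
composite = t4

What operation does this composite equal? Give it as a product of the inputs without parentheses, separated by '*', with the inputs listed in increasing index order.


With c associative and commutative, the v-input set is all that matters.
(v3 * v5) flattens to v3 * v5
(v2 * v4) flattens to v2 * v4
(v1 * (v2 * v4)) flattens to v1 * v2 * v4
((v3 * v5) * (v1 * (v2 * v4))) flattens to v3 * v5 * v1 * v2 * v4
sorting the factors by input index: v1 * v2 * v3 * v4 * v5

v1 * v2 * v3 * v4 * v5


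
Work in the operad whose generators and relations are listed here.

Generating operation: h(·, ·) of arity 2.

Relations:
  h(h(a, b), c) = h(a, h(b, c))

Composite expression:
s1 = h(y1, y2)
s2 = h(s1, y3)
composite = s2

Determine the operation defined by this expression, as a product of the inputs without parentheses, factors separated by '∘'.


y1 ∘ y2 ∘ y3


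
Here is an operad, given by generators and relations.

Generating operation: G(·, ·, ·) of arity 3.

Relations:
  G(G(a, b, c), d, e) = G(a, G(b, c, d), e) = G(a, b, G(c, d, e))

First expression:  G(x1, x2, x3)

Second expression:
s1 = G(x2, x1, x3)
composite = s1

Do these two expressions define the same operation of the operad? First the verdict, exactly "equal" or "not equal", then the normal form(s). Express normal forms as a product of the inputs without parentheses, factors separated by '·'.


not equal — first x1 · x2 · x3, second x2 · x1 · x3

Normal form of the first expression: x1 · x2 · x3
Normal form of the second expression: x2 · x1 · x3
The normal forms differ: not equal.


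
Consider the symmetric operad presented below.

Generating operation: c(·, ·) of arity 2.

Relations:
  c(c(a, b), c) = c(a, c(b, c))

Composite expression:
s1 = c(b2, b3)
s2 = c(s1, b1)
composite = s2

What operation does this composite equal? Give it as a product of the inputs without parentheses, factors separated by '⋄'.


b2 ⋄ b3 ⋄ b1

All parenthesizations of c agree; list the b-inputs left to right.
c(b2, b3) unparenthesizes to b2 ⋄ b3
c(c(b2, b3), b1) unparenthesizes to b2 ⋄ b3 ⋄ b1


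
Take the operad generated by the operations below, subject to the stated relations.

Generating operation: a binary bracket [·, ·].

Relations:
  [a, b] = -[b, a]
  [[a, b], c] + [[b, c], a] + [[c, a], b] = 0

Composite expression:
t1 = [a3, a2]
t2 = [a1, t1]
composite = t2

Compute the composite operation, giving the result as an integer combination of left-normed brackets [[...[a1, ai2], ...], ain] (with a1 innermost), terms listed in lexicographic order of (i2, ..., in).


-[[a1, a2], a3] + [[a1, a3], a2]

Antisymmetry and Jacobi reduce to a1-anchored left-normed brackets.
Composite bracket: [a1, [a3, a2]]
Each bracket splits as ab - ba, giving 4 signed words (2^2 = 4).
Words beginning with a1 determine it all:
  word a1a2a3 has sign -1, contributing -[[a1, a2], a3]
  word a1a3a2 has sign +1, contributing +[[a1, a3], a2]


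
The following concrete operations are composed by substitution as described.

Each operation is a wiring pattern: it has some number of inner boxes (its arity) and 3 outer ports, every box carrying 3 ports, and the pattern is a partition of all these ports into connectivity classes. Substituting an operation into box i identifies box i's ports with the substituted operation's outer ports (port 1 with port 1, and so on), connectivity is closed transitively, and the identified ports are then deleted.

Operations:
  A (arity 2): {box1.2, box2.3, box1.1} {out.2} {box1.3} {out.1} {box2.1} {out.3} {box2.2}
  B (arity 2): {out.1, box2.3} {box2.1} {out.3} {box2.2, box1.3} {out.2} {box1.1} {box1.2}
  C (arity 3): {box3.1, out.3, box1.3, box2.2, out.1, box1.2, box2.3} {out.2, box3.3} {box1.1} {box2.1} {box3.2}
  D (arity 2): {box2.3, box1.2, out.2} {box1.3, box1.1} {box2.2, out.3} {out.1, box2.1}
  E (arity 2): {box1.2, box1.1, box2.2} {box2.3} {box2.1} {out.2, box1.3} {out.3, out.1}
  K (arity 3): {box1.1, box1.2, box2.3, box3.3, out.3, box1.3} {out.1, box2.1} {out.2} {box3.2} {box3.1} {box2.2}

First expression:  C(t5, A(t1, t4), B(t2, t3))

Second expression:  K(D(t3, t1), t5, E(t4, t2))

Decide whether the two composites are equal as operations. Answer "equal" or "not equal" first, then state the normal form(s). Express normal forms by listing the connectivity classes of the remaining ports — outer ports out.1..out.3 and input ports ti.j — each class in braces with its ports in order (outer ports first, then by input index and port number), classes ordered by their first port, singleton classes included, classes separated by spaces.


Normal form of the first expression: {out.1, out.3, t3.3, t5.2, t5.3} {out.2} {t1.1, t1.2, t4.3} {t1.3} {t2.1} {t2.2} {t2.3, t3.2} {t3.1} {t4.1} {t4.2} {t5.1}
Normal form of the second expression: {out.1, t5.1} {out.2} {out.3, t1.1, t1.2, t1.3, t3.2, t5.3} {t2.1} {t2.2, t4.1, t4.2} {t2.3} {t3.1, t3.3} {t4.3} {t5.2}
Different reductions; not equal.

not equal — first {out.1, out.3, t3.3, t5.2, t5.3} {out.2} {t1.1, t1.2, t4.3} {t1.3} {t2.1} {t2.2} {t2.3, t3.2} {t3.1} {t4.1} {t4.2} {t5.1}, second {out.1, t5.1} {out.2} {out.3, t1.1, t1.2, t1.3, t3.2, t5.3} {t2.1} {t2.2, t4.1, t4.2} {t2.3} {t3.1, t3.3} {t4.3} {t5.2}


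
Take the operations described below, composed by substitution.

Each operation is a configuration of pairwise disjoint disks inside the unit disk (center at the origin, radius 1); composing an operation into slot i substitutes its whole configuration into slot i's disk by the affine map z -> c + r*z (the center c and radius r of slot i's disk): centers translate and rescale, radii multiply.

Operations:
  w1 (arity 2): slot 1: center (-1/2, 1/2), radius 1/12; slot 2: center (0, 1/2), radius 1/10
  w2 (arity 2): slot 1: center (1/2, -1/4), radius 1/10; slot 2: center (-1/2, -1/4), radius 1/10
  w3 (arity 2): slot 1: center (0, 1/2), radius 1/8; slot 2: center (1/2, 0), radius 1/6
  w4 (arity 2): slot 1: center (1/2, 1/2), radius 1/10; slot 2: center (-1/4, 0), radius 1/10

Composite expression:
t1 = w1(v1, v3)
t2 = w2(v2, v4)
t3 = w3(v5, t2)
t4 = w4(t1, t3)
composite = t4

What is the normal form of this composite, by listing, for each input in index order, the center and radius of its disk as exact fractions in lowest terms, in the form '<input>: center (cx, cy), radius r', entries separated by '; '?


v1: center (9/20, 11/20), radius 1/120; v2: center (-23/120, -1/240), radius 1/600; v3: center (1/2, 11/20), radius 1/100; v4: center (-5/24, -1/240), radius 1/600; v5: center (-1/4, 1/20), radius 1/80

Nesting under w4 composes maps z -> c + r*z down each v-path.
for v1, the 2-step affine chain lands on center (9/20, 11/20), radius 1/120
for v3, the 2-step affine chain lands on center (1/2, 11/20), radius 1/100
for v5, the 2-step affine chain lands on center (-1/4, 1/20), radius 1/80
for v2, the 3-step affine chain lands on center (-23/120, -1/240), radius 1/600
for v4, the 3-step affine chain lands on center (-5/24, -1/240), radius 1/600


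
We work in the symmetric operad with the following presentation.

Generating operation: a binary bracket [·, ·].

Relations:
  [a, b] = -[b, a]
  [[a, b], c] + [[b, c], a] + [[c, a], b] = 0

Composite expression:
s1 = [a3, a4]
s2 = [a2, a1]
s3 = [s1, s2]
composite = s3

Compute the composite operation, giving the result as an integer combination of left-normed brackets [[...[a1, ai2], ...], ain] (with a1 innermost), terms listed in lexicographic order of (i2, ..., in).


[[[a1, a2], a3], a4] - [[[a1, a2], a4], a3]

Expand each bracket as ab - ba; the a1-initial words give the coefficients.
Composite bracket: [[a3, a4], [a2, a1]]
Each bracket splits as ab - ba, giving 8 signed words (2^3 = 8).
Keep just the words that open with a1:
  the word a1a2a3a4 carries sign +1 and contributes +[[[a1, a2], a3], a4]
  the word a1a2a4a3 carries sign -1 and contributes -[[[a1, a2], a4], a3]


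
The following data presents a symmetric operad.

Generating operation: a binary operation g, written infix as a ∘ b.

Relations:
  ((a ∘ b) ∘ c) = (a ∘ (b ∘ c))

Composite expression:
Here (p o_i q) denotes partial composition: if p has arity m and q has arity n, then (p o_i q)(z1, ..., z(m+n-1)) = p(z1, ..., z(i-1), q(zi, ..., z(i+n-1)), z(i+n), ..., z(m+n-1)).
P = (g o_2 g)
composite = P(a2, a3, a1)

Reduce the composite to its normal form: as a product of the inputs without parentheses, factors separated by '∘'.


a2 ∘ a3 ∘ a1

Under associativity of g, the answer is the a's in reading order.
(a3 ∘ a1) linearizes to a3 ∘ a1
(a2 ∘ (a3 ∘ a1)) linearizes to a2 ∘ a3 ∘ a1


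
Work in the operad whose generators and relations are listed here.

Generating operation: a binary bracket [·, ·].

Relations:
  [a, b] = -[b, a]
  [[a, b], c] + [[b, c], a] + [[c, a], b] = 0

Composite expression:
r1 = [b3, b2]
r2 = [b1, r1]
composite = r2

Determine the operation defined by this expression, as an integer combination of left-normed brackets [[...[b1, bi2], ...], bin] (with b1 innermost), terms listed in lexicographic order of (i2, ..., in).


-[[b1, b2], b3] + [[b1, b3], b2]

Expand each bracket as ab - ba; the b1-initial words give the coefficients.
Composite bracket: [b1, [b3, b2]]
Full expansion: 4 signed words from ab - ba (2^2 = 4).
Collect the words opening with b1:
  from b1b2b3, sign -1: term -[[b1, b2], b3]
  from b1b3b2, sign +1: term +[[b1, b3], b2]


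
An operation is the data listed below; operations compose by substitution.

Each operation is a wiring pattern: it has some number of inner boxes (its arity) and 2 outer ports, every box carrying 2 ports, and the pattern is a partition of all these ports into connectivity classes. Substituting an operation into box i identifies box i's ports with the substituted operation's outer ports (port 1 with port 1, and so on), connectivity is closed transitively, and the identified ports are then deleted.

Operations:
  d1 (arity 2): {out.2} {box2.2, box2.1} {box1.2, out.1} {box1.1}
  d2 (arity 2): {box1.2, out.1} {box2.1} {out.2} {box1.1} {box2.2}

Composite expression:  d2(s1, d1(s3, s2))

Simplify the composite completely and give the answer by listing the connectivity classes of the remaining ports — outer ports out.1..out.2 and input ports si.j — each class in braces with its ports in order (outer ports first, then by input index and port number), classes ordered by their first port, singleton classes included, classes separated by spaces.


{out.1, s1.2} {out.2} {s1.1} {s2.1, s2.2} {s3.1} {s3.2}

Connectivity passes through glued d2-boundaries; trace each wire chain.
d1 over (s3, s2) gives {out.1, s3.2} {out.2} {s2.1, s2.2} {s3.1}, out.j being that stage's outer ports
d2 over (s1, s3, s2) gives {out.1, s1.2} {out.2} {s1.1} {s2.1, s2.2} {s3.1} {s3.2}, out.j being that stage's outer ports


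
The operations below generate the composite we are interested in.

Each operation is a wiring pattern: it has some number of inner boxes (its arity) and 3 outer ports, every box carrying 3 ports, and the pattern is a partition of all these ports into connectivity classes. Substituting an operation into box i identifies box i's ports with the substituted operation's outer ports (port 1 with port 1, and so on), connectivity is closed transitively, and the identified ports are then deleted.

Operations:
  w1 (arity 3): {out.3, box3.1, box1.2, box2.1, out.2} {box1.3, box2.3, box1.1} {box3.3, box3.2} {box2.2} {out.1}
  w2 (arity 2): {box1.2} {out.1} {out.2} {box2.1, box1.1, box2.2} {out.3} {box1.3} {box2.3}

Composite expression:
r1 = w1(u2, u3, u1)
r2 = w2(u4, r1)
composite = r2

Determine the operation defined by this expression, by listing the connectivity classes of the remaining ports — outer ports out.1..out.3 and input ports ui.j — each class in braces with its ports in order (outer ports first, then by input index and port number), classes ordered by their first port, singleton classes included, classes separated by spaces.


{out.1} {out.2} {out.3} {u1.1, u2.2, u3.1, u4.1} {u1.2, u1.3} {u2.1, u2.3, u3.3} {u3.2} {u4.2} {u4.3}


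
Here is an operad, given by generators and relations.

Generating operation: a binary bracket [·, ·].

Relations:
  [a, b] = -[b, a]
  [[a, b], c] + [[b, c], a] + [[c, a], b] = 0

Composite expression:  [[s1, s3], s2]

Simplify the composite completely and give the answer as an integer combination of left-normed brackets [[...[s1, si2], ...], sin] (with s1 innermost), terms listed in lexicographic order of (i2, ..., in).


[[s1, s3], s2]


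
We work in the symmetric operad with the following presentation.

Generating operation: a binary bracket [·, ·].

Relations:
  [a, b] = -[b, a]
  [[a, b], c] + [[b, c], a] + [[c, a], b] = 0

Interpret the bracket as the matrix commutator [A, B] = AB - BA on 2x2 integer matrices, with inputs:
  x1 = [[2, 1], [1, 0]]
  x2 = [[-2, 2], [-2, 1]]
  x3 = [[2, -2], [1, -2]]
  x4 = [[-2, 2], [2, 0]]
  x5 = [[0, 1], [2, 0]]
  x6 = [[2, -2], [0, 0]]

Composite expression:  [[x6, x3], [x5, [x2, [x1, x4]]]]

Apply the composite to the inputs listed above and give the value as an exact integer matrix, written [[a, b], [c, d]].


[[0, -144], [-72, 0]]

[x6, x3] = [[-2, 4], [-2, 2]]
[x1, x4] = [[0, 6], [-6, 0]]
[x2, [x1, x4]] = [[0, -18], [-18, 0]]
[x5, [x2, [x1, x4]]] = [[18, 0], [0, -18]]
[[x6, x3], [x5, [x2, [x1, x4]]]] = [[0, -144], [-72, 0]]


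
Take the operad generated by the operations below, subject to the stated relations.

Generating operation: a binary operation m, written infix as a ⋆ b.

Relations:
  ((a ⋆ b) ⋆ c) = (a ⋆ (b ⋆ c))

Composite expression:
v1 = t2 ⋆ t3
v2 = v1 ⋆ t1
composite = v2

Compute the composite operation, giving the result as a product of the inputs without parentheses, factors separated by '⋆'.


Key point: m is associative — brackets drop, the t-order remains.
(t2 ⋆ t3) flattens to t2 ⋆ t3
((t2 ⋆ t3) ⋆ t1) flattens to t2 ⋆ t3 ⋆ t1

t2 ⋆ t3 ⋆ t1


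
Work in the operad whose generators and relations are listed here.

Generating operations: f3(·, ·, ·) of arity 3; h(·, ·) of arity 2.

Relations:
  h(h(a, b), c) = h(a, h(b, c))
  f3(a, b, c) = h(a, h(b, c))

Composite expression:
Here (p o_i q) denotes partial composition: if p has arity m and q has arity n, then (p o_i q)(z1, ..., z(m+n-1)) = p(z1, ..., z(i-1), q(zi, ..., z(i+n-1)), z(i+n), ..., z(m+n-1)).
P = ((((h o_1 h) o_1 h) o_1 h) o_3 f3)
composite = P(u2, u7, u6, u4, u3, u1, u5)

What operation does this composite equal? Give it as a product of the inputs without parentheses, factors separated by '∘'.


Key point: h is associative — brackets drop, the u-order remains.
h(u2, u7) reduces to u2 ∘ u7
f3(u6, u4, u3) reduces to u6 ∘ u4 ∘ u3
h(h(u2, u7), f3(u6, u4, u3)) reduces to u2 ∘ u7 ∘ u6 ∘ u4 ∘ u3
h(h(h(u2, u7), f3(u6, u4, u3)), u1) reduces to u2 ∘ u7 ∘ u6 ∘ u4 ∘ u3 ∘ u1
h(h(h(h(u2, u7), f3(u6, u4, u3)), u1), u5) reduces to u2 ∘ u7 ∘ u6 ∘ u4 ∘ u3 ∘ u1 ∘ u5

u2 ∘ u7 ∘ u6 ∘ u4 ∘ u3 ∘ u1 ∘ u5


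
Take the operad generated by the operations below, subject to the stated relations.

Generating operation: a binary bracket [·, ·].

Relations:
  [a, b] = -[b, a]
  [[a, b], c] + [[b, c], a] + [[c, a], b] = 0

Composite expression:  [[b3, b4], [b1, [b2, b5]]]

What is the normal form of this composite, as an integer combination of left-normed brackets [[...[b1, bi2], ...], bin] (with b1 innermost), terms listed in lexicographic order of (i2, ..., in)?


-[[[[b1, b2], b5], b3], b4] + [[[[b1, b2], b5], b4], b3] + [[[[b1, b5], b2], b3], b4] - [[[[b1, b5], b2], b4], b3]

Expand each bracket as ab - ba; the b1-initial words give the coefficients.
Composite bracket: [[b3, b4], [b1, [b2, b5]]]
Full expansion: 16 signed words from ab - ba (2^4 = 16).
Words beginning with b1 determine it all:
  sign of b1b2b5b3b4 is -1, so it contributes -[[[[b1, b2], b5], b3], b4]
  sign of b1b2b5b4b3 is +1, so it contributes +[[[[b1, b2], b5], b4], b3]
  sign of b1b5b2b3b4 is +1, so it contributes +[[[[b1, b5], b2], b3], b4]
  sign of b1b5b2b4b3 is -1, so it contributes -[[[[b1, b5], b2], b4], b3]


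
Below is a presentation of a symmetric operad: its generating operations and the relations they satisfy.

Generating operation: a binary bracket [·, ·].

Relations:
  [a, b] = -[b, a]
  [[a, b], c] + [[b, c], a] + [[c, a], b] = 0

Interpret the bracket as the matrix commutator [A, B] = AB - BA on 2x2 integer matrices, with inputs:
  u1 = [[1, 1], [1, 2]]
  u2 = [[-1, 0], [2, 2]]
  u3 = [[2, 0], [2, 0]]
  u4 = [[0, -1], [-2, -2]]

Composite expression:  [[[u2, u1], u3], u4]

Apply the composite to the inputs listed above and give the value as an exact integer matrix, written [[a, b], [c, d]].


[[-2, 0], [-4, 2]]

[u2, u1] = [[-2, -3], [1, 2]]
[[u2, u1], u3] = [[-6, 6], [10, 6]]
[[[u2, u1], u3], u4] = [[-2, 0], [-4, 2]]


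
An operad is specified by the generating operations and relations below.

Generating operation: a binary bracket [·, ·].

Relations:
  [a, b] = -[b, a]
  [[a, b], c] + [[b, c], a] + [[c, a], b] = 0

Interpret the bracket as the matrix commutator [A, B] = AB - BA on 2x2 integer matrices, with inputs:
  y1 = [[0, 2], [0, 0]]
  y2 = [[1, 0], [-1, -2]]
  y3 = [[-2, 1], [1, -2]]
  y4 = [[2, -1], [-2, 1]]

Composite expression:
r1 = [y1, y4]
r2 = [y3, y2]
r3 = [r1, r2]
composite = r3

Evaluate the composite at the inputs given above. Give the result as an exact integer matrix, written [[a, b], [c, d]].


[[-6, 20], [24, 6]]

[y1, y4] = [[-4, -2], [0, 4]]
[y3, y2] = [[-1, -3], [3, 1]]
[[y1, y4], [y3, y2]] = [[-6, 20], [24, 6]]


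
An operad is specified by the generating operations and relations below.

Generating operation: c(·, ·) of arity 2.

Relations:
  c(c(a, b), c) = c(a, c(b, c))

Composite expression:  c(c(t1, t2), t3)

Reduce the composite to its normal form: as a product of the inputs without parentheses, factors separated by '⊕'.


t1 ⊕ t2 ⊕ t3

Under associativity of c, the answer is the t's in reading order.
c(t1, t2) reduces to t1 ⊕ t2
c(c(t1, t2), t3) reduces to t1 ⊕ t2 ⊕ t3


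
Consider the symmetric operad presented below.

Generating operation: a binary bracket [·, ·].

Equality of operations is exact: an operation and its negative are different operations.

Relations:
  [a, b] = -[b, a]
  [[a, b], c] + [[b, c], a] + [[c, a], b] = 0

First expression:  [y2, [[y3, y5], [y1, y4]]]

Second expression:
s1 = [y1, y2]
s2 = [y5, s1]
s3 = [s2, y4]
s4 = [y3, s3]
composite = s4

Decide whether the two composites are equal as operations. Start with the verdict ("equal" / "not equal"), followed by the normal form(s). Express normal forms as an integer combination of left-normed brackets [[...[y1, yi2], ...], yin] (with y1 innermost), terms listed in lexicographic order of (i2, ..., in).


not equal: they reduce to [[[[y1, y4], y3], y5], y2] - [[[[y1, y4], y5], y3], y2] and [[[[y1, y2], y5], y4], y3]

In normal form, the first expression is [[[[y1, y4], y3], y5], y2] - [[[[y1, y4], y5], y3], y2]
In normal form, the second expression is [[[[y1, y2], y5], y4], y3]
No match — not equal.


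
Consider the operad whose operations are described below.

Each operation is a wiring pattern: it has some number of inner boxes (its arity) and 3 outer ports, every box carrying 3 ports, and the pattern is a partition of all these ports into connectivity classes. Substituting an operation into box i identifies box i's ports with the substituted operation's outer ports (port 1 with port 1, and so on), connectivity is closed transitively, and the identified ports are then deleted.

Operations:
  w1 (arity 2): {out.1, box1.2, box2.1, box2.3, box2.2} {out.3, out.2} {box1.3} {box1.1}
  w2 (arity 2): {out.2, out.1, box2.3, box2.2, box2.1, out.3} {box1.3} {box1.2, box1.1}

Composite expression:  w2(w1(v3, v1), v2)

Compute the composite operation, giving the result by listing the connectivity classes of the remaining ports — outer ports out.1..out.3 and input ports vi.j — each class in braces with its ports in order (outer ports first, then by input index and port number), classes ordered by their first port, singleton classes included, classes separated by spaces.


Substituting into w2 glues patterns; closure does the rest.
through w1, on inputs (v3, v1): {out.1, v1.1, v1.2, v1.3, v3.2} {out.2, out.3} {v3.1} {v3.3} (out.j = stage outer ports)
through w2, on inputs (v3, v1, v2): {out.1, out.2, out.3, v2.1, v2.2, v2.3} {v1.1, v1.2, v1.3, v3.2} {v3.1} {v3.3} (out.j = stage outer ports)

{out.1, out.2, out.3, v2.1, v2.2, v2.3} {v1.1, v1.2, v1.3, v3.2} {v3.1} {v3.3}


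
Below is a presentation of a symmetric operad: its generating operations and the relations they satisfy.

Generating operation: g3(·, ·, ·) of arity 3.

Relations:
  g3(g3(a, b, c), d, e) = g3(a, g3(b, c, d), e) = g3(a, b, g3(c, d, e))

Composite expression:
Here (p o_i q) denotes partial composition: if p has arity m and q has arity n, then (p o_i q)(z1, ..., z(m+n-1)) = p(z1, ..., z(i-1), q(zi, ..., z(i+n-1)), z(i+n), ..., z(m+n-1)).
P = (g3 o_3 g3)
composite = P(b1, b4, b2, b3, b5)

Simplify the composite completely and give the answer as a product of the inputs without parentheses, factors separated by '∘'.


b1 ∘ b4 ∘ b2 ∘ b3 ∘ b5

Every regrouping of g3 is equal, so read the b-inputs in written order.
g3(b2, b3, b5) unparenthesizes to b2 ∘ b3 ∘ b5
g3(b1, b4, g3(b2, b3, b5)) unparenthesizes to b1 ∘ b4 ∘ b2 ∘ b3 ∘ b5


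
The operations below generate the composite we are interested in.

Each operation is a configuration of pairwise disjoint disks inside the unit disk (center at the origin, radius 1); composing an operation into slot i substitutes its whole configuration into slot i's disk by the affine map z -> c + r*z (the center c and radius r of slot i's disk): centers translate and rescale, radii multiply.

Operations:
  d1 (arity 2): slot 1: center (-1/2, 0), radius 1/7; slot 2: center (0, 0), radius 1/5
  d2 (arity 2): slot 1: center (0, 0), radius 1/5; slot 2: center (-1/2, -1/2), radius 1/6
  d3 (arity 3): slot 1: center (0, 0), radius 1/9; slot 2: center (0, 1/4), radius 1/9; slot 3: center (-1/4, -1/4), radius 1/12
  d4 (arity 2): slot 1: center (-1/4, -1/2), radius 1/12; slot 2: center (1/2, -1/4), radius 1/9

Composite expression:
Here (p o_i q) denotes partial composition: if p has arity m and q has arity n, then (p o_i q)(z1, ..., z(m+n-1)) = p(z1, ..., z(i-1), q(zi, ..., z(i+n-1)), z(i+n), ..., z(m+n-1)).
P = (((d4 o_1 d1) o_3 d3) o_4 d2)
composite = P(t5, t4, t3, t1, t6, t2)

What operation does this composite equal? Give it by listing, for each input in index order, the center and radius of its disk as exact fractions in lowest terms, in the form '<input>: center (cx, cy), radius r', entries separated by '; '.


t1: center (1/2, -2/9), radius 1/405; t2: center (17/36, -5/18), radius 1/108; t3: center (1/2, -1/4), radius 1/81; t4: center (-1/4, -1/2), radius 1/60; t5: center (-7/24, -1/2), radius 1/84; t6: center (40/81, -37/162), radius 1/486

Nesting under d4 composes maps z -> c + r*z down each t-path.
for t5, the 2-step affine chain lands on center (-7/24, -1/2), radius 1/84
for t4, the 2-step affine chain lands on center (-1/4, -1/2), radius 1/60
for t3, the 2-step affine chain lands on center (1/2, -1/4), radius 1/81
for t1, the 3-step affine chain lands on center (1/2, -2/9), radius 1/405
for t6, the 3-step affine chain lands on center (40/81, -37/162), radius 1/486
for t2, the 2-step affine chain lands on center (17/36, -5/18), radius 1/108


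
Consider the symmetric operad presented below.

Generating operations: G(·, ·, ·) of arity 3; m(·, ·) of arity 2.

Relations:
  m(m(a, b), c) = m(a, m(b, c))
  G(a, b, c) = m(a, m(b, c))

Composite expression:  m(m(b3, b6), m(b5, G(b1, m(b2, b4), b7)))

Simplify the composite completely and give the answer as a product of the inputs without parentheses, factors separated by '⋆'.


b3 ⋆ b6 ⋆ b5 ⋆ b1 ⋆ b2 ⋆ b4 ⋆ b7

Key point: m is associative — brackets drop, the b-order remains.
m(b3, b6) linearizes to b3 ⋆ b6
m(b2, b4) linearizes to b2 ⋆ b4
G(b1, m(b2, b4), b7) linearizes to b1 ⋆ b2 ⋆ b4 ⋆ b7
m(b5, G(b1, m(b2, b4), b7)) linearizes to b5 ⋆ b1 ⋆ b2 ⋆ b4 ⋆ b7
m(m(b3, b6), m(b5, G(b1, m(b2, b4), b7))) linearizes to b3 ⋆ b6 ⋆ b5 ⋆ b1 ⋆ b2 ⋆ b4 ⋆ b7


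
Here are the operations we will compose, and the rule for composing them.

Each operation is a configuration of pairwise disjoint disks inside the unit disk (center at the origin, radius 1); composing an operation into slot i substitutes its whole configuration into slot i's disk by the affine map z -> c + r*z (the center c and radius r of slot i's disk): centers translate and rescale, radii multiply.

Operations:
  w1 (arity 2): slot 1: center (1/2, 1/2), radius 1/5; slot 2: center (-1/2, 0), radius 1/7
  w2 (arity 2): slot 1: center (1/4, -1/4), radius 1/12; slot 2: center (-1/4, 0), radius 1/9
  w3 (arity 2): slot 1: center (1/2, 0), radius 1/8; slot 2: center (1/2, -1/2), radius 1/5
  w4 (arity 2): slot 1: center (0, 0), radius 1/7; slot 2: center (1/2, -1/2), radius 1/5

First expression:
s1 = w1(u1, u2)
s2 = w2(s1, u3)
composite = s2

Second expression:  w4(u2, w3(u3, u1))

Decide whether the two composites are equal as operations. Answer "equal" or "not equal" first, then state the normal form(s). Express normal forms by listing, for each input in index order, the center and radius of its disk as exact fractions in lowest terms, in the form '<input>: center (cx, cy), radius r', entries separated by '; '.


not equal: they reduce to u1: center (7/24, -5/24), radius 1/60; u2: center (5/24, -1/4), radius 1/84; u3: center (-1/4, 0), radius 1/9 and u1: center (3/5, -3/5), radius 1/25; u2: center (0, 0), radius 1/7; u3: center (3/5, -1/2), radius 1/40


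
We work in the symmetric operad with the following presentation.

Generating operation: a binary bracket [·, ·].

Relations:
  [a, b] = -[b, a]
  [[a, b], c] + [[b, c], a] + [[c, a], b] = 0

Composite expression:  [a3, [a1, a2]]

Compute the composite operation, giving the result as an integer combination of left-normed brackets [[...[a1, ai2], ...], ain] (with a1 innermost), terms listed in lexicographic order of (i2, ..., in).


-[[a1, a2], a3]

In the tensor algebra, words opening a1 carry the a1-anchored form.
Composite bracket: [a3, [a1, a2]]
Each bracket splits as ab - ba, giving 4 signed words (2^2 = 4).
The a1-initial words carry the normal form:
  sign of a1a2a3 is -1, so it contributes -[[a1, a2], a3]


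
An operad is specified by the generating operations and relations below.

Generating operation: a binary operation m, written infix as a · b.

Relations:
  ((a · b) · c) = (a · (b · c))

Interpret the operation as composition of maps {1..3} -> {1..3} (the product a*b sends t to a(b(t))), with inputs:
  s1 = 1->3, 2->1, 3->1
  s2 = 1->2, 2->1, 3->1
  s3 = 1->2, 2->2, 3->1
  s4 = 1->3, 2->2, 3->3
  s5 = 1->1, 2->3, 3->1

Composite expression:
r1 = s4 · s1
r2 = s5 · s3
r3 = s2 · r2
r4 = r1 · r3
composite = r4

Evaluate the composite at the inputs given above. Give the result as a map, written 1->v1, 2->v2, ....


(s4 · s1) = 1->3, 2->3, 3->3
(s5 · s3) = 1->3, 2->3, 3->1
(s2 · (s5 · s3)) = 1->1, 2->1, 3->2
((s4 · s1) · (s2 · (s5 · s3))) = 1->3, 2->3, 3->3

1->3, 2->3, 3->3


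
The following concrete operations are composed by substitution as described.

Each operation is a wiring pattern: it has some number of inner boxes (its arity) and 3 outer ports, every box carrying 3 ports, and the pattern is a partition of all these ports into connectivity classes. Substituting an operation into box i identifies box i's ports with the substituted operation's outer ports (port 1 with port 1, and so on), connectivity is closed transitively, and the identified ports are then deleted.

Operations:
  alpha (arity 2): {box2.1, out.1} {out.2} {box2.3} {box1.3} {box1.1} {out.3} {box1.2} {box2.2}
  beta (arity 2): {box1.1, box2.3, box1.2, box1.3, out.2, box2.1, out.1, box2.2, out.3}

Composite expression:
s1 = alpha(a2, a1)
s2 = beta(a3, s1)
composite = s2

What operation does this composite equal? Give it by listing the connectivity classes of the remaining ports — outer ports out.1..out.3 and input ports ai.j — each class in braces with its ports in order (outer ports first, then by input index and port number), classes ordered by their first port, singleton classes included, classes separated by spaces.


{out.1, out.2, out.3, a1.1, a3.1, a3.2, a3.3} {a1.2} {a1.3} {a2.1} {a2.2} {a2.3}

Reachability decides: close wires over beta-identified ports.
stage alpha: inputs (a2, a1), connectivity {out.1, a1.1} {out.2} {out.3} {a1.2} {a1.3} {a2.1} {a2.2} {a2.3}, out.j its boundary
stage beta: inputs (a3, a2, a1), connectivity {out.1, out.2, out.3, a1.1, a3.1, a3.2, a3.3} {a1.2} {a1.3} {a2.1} {a2.2} {a2.3}, out.j its boundary


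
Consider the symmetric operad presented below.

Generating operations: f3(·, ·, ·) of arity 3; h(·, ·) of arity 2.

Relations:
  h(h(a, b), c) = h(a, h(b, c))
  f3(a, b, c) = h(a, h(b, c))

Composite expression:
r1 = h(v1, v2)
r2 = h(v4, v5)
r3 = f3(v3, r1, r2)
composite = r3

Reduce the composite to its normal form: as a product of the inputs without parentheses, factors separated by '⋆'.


v3 ⋆ v1 ⋆ v2 ⋆ v4 ⋆ v5

Key point: f3 is associative — brackets drop, the v-order remains.
h(v1, v2) linearizes to v1 ⋆ v2
h(v4, v5) linearizes to v4 ⋆ v5
f3(v3, h(v1, v2), h(v4, v5)) linearizes to v3 ⋆ v1 ⋆ v2 ⋆ v4 ⋆ v5


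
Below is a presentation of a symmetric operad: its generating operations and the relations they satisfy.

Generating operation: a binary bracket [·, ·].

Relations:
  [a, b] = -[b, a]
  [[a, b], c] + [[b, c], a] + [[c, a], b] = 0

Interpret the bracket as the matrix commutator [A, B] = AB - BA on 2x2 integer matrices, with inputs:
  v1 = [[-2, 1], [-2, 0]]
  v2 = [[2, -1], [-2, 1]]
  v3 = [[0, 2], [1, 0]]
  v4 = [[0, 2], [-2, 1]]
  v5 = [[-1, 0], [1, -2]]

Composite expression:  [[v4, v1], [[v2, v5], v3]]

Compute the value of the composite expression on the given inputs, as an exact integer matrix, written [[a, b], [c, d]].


[v4, v1] = [[-2, 3], [2, 2]]
[v2, v5] = [[-1, 1], [-3, 1]]
[[v2, v5], v3] = [[7, -4], [2, -7]]
[[v4, v1], [[v2, v5], v3]] = [[14, -26], [36, -14]]

[[14, -26], [36, -14]]


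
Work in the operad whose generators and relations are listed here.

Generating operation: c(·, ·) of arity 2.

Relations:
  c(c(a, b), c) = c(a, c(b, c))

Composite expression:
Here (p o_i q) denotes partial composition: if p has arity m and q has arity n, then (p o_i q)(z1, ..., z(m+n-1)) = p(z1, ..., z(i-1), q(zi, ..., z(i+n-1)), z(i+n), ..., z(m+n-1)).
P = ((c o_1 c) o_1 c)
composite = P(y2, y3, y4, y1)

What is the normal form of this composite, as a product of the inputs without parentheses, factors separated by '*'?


y2 * y3 * y4 * y1


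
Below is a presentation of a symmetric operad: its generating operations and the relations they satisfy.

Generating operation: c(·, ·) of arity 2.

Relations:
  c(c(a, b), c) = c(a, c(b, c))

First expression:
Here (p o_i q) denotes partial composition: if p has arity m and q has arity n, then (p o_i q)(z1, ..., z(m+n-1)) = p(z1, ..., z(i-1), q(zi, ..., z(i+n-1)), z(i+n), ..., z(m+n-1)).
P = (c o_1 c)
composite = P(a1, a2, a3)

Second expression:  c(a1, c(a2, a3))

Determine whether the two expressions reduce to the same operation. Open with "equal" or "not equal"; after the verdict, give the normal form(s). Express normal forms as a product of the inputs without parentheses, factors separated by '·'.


equal: each reduces to a1 · a2 · a3

Reducing the first expression gives a1 · a2 · a3
Reducing the second expression gives a1 · a2 · a3
The forms coincide; equal.


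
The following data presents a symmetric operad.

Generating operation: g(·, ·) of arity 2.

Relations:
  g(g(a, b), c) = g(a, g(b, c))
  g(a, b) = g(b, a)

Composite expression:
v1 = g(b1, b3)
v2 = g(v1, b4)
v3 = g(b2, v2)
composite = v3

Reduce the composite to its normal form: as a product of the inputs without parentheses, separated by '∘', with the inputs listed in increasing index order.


Key point: g commutes, so take the b-inputs in any fixed order.
g(b1, b3) collapses to b1 ∘ b3
g(g(b1, b3), b4) collapses to b1 ∘ b3 ∘ b4
g(b2, g(g(b1, b3), b4)) collapses to b2 ∘ b1 ∘ b3 ∘ b4
commutativity sorts the factors: b1 ∘ b2 ∘ b3 ∘ b4

b1 ∘ b2 ∘ b3 ∘ b4


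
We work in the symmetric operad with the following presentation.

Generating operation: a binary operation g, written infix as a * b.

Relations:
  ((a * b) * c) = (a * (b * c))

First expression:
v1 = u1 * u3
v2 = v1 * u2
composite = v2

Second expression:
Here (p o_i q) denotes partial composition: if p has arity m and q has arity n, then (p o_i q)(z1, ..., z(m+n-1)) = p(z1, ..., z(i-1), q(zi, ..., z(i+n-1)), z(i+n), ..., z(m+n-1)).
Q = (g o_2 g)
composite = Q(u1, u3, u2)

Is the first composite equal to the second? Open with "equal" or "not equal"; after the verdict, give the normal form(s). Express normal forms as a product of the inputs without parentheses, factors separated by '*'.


equal: each reduces to u1 * u3 * u2

In normal form, the first expression is u1 * u3 * u2
In normal form, the second expression is u1 * u3 * u2
Identical normal forms: equal.


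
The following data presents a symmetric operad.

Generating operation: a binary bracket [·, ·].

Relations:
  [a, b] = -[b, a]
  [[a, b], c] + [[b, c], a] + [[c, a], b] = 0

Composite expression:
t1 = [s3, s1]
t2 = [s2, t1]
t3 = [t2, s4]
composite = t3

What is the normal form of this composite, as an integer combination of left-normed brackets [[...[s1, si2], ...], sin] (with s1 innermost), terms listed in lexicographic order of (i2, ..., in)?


A multilinear Lie element is pinned by s1-initial words (s1 innermost).
Composite bracket: [[s2, [s3, s1]], s4]
Applying ab - ba throughout gives 8 signed words (2^3 = 8).
The s1-initial words carry the normal form:
  word s1s3s2s4 has sign +1, contributing +[[[s1, s3], s2], s4]

[[[s1, s3], s2], s4]


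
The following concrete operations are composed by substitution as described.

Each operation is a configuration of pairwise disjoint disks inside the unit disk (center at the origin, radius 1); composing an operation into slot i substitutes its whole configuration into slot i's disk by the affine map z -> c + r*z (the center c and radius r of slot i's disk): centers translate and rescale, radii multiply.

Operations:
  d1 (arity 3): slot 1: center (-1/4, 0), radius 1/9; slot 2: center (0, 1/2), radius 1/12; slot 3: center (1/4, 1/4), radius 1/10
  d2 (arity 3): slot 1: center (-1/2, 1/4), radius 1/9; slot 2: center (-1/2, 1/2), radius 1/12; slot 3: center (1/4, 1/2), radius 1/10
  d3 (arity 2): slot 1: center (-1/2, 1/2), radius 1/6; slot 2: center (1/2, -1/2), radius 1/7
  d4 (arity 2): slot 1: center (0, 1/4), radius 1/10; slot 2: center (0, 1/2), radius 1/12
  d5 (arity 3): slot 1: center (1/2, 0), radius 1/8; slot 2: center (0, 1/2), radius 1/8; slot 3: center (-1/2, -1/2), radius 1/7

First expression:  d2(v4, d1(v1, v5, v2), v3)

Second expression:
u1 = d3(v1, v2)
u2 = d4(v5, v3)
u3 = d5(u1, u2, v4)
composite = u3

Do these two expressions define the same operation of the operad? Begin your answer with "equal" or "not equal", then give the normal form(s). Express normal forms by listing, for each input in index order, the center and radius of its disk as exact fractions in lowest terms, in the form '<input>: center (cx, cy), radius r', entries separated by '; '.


not equal: they reduce to v1: center (-25/48, 1/2), radius 1/108; v2: center (-23/48, 25/48), radius 1/120; v3: center (1/4, 1/2), radius 1/10; v4: center (-1/2, 1/4), radius 1/9; v5: center (-1/2, 13/24), radius 1/144 and v1: center (7/16, 1/16), radius 1/48; v2: center (9/16, -1/16), radius 1/56; v3: center (0, 9/16), radius 1/96; v4: center (-1/2, -1/2), radius 1/7; v5: center (0, 17/32), radius 1/80

Reducing the first expression gives v1: center (-25/48, 1/2), radius 1/108; v2: center (-23/48, 25/48), radius 1/120; v3: center (1/4, 1/2), radius 1/10; v4: center (-1/2, 1/4), radius 1/9; v5: center (-1/2, 13/24), radius 1/144
Reducing the second expression gives v1: center (7/16, 1/16), radius 1/48; v2: center (9/16, -1/16), radius 1/56; v3: center (0, 9/16), radius 1/96; v4: center (-1/2, -1/2), radius 1/7; v5: center (0, 17/32), radius 1/80
The normal forms differ: not equal.


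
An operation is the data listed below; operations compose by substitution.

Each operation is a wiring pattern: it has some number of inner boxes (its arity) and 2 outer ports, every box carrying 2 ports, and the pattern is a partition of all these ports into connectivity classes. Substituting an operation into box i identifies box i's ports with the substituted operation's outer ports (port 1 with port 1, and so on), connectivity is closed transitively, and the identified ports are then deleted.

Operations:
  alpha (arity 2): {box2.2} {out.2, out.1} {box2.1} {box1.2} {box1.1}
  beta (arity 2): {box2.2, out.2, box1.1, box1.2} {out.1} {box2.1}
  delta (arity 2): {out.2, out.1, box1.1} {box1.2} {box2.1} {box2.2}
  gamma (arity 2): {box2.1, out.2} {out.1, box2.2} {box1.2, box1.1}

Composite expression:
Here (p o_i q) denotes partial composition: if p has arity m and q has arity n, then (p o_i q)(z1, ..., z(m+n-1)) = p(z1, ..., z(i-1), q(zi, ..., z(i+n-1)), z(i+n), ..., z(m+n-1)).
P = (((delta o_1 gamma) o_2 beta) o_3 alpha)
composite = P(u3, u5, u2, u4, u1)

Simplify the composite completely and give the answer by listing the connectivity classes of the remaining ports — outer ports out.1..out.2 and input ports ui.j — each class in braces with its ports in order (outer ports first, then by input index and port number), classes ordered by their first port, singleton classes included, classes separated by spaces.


{out.1, out.2, u5.1, u5.2} {u1.1} {u1.2} {u2.1} {u2.2} {u3.1, u3.2} {u4.1} {u4.2}
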